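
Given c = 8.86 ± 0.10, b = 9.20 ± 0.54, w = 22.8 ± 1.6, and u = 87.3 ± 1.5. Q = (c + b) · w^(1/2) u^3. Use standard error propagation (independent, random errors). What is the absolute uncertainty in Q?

3.98e+06

Let h = c + b = 18.1. δh = √(δc² + δb²) = √(0.0100 + 0.292) = 0.549, so δh/h = 0.0304.
Q is then a monomial in h, w, u:
δQ/Q = √((δh/h)² + (½·δw/w)² + (3·δu/u)²) = √(0.000925 + 0.00123 + 0.00266) = 0.0694
Q = 5.74e+07, so δQ = 0.0694 × 5.74e+07 = 3.98e+06.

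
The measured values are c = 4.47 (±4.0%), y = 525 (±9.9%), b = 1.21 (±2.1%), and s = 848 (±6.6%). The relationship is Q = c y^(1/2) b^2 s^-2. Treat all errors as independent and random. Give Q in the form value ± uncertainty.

Q is a product of powers, so relative uncertainties combine in quadrature:
  (1·δc/c)² = (1×0.0400)² = 0.00160;  (½·δy/y)² = (0.5×0.0990)² = 0.00245;  (2·δb/b)² = (2×0.0210)² = 0.00176;  (-2·δs/s)² = (-2×0.0660)² = 0.0174
δQ/Q = √(0.0232) = 0.152
Q = 0.000209, so δQ = 0.152 × 0.000209 = 3.18e-05.

(2.09 ± 0.318) × 10^-4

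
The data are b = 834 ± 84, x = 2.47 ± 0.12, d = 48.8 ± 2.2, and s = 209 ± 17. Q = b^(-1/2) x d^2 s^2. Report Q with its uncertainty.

(8.90 ± 1.77) × 10^6

Products/powers → add relative errors in quadrature, weighted by exponent:
  (−½·δb/b)² = (-0.5×0.101)² = 0.00254;  (1·δx/x)² = (1×0.0486)² = 0.00236;  (2·δd/d)² = (2×0.0451)² = 0.00813;  (2·δs/s)² = (2×0.0813)² = 0.0265
δQ/Q = √(0.0395) = 0.199
Q = 8.9e+06, so δQ = 0.199 × 8.9e+06 = 1.77e+06.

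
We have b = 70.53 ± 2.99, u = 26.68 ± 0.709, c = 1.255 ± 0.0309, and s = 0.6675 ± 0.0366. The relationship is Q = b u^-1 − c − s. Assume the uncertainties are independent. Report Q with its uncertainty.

Let p = b·u^-1 = 2.644. δp/p = √((1·δb/b)² + (-1·δu/u)²) = √(0.00180 + 0.000706) = 0.0500, so δp = 0.132.
Q = p − c − s: δQ = √(δp² + δc² + δs²) = √(0.0175 + 0.000955 + 0.00134) = 0.141
Q = 0.7211.

0.7211 ± 0.141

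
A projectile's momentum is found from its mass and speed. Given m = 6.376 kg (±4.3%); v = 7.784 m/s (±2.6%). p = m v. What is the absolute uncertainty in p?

For a monomial p ∝ m, v, fractional errors add in quadrature:
  (1·δm/m)² = (1×0.0430)² = 0.00185;  (1·δv/v)² = (1×0.0260)² = 0.000676
δp/p = √(0.00252) = 0.0502
p = 49.63 kg·m/s, so δp = 0.0502 × 49.63 = 2.49 kg·m/s.

2.49 kg·m/s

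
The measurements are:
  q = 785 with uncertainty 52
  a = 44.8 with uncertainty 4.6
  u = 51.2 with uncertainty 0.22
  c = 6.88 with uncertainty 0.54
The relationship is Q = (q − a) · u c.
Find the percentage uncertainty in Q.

10.6%

Let w = q − a = 740. δw = √(δq² + δa²) = √(2700 + 21.2) = 52.2, so δw/w = 0.0705.
Q is then a monomial in w, u, c:
δQ/Q = √((δw/w)² + (1·δu/u)² + (1·δc/c)²) = √(0.00497 + 1.85e-05 + 0.00616) = 0.106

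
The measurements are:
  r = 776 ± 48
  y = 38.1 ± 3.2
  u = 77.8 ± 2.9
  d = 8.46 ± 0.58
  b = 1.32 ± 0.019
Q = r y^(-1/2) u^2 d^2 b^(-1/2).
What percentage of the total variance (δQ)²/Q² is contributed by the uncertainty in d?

62.7%

(δQ/Q)² = (1·δr/r)² + (−½·δy/y)² + (2·δu/u)² + (2·δd/d)² + (−½·δb/b)²
  r term: (1×0.0619)² = 0.00383
  y term: (-0.5×0.0840)² = 0.00176
  u term: (2×0.0373)² = 0.00556
  d term: (2×0.0686)² = 0.0188
  b term: (-0.5×0.0144)² = 5.18e-05
Total = 0.0300. Share from d = 0.0188/0.0300 = 0.627.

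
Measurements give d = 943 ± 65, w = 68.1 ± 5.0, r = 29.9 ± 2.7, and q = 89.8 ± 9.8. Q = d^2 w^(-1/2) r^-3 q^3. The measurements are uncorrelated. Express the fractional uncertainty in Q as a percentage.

Q is a product of powers, so relative uncertainties combine in quadrature:
  (2·δd/d)² = (2×0.0689)² = 0.0190;  (−½·δw/w)² = (-0.5×0.0734)² = 0.00135;  (-3·δr/r)² = (-3×0.0903)² = 0.0734;  (3·δq/q)² = (3×0.109)² = 0.107
δQ/Q = √(0.201) = 0.448

44.8%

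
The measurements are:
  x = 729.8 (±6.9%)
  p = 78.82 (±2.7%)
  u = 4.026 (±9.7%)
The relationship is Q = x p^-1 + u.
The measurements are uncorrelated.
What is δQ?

0.789

Let w = x·p^-1 = 9.259. δw/w = √((1·δx/x)² + (-1·δp/p)²) = √(0.00476 + 0.000729) = 0.0741, so δw = 0.686.
Q = w + u: δQ = √(δw² + δu²) = √(0.471 + 0.153) = 0.789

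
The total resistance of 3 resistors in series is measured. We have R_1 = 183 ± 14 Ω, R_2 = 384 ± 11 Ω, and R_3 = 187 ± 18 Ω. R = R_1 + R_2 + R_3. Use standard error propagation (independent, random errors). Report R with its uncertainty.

R is a linear combination, so absolute uncertainties add in quadrature:
  (δR_1)² = 196;  (δR_2)² = 121;  (δR_3)² = 324
δR = √(641) = 25.3 Ω
R = 754 Ω.

754 ± 25.3 Ω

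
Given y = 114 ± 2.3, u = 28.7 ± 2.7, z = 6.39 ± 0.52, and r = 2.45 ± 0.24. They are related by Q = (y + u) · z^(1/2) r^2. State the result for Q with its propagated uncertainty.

Let w = y + u = 143. δw = √(δy² + δu²) = √(5.29 + 7.29) = 3.55, so δw/w = 0.0249.
Q is then a monomial in w, z, r:
δQ/Q = √((δw/w)² + (½·δz/z)² + (2·δr/r)²) = √(0.000618 + 0.00166 + 0.0384) = 0.202
Q = 2170, so δQ = 0.202 × 2170 = 437.

2170 ± 437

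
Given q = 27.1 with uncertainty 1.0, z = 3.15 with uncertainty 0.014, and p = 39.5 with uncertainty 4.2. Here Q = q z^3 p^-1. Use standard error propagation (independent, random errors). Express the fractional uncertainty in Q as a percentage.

11.3%

Relative error in a monomial: (δQ/Q)² = Σ (nᵢ · δxᵢ/xᵢ)².
  (1·δq/q)² = (1×0.0369)² = 0.00136;  (3·δz/z)² = (3×0.00444)² = 0.000178;  (-1·δp/p)² = (-1×0.106)² = 0.0113
δQ/Q = √(0.0128) = 0.113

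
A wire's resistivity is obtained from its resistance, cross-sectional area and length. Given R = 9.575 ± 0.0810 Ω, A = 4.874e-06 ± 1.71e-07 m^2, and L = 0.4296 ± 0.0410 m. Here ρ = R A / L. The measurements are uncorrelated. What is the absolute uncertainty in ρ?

Products/powers → add relative errors in quadrature, weighted by exponent:
  (1·δR/R)² = (1×0.00846)² = 7.16e-05;  (1·δA/A)² = (1×0.0351)² = 0.00123;  (-1·δL/L)² = (-1×0.0954)² = 0.00911
δρ/ρ = √(0.0104) = 0.102
ρ = 0.0001086 Ω·m, so δρ = 0.102 × 0.0001086 = 1.11e-05 Ω·m.

1.11e-05 Ω·m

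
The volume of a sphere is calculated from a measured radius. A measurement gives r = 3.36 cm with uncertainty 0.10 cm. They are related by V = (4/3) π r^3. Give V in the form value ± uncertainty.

159 ± 14.2 cm^3

V is a product of powers, so relative uncertainties combine in quadrature:
  (3·δr/r)² = (3×0.0298)² = 0.00797
δV/V = √(0.00797) = 0.0893
V = 159 cm^3, so δV = 0.0893 × 159 = 14.2 cm^3.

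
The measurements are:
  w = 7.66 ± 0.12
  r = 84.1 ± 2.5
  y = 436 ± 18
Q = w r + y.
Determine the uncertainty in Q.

28.2

Let p = w·r = 644. δp/p = √((1·δw/w)² + (1·δr/r)²) = √(0.000245 + 0.000884) = 0.0336, so δp = 21.6.
Q = p + y: δQ = √(δp² + δy²) = √(469 + 324) = 28.2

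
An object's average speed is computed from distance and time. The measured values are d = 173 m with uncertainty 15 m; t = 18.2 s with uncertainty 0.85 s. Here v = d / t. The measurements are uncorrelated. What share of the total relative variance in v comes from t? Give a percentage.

22.5%

(δv/v)² = (1·δd/d)² + (-1·δt/t)²
  d term: (1×0.0867)² = 0.00752
  t term: (-1×0.0467)² = 0.00218
Total = 0.00970. Share from t = 0.00218/0.00970 = 0.225.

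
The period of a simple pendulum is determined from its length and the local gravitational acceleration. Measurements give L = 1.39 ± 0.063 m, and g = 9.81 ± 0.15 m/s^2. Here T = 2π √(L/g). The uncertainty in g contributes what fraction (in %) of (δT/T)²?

(δT/T)² = (½·δL/L)² + (−½·δg/g)²
  L term: (0.5×0.0453)² = 0.000514
  g term: (-0.5×0.0153)² = 5.84e-05
Total = 0.000572. Share from g = 5.84e-05/0.000572 = 0.102.

10.2%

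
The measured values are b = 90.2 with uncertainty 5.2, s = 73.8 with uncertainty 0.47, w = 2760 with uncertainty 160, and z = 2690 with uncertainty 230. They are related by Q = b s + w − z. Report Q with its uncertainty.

Let p = b·s = 6660. δp/p = √((1·δb/b)² + (1·δs/s)²) = √(0.00332 + 4.06e-05) = 0.0580, so δp = 386.
Q = p + w − z: δQ = √(δp² + δw² + δz²) = √(1.49e+05 + 25600 + 52900) = 477
Q = 6730.

6730 ± 477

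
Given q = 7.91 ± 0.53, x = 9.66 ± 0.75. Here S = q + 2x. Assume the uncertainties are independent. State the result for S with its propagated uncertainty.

Each term contributes (cᵢ δxᵢ)² to (δS)²:
  (δq)² = 0.281;  (2·δx)² = 2.25
δS = √(2.53) = 1.59
S = 27.2.

27.2 ± 1.59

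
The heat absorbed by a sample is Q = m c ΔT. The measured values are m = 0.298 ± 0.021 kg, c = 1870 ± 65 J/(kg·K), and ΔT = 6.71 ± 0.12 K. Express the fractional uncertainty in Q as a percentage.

Q is a product of powers, so relative uncertainties combine in quadrature:
  (1·δm/m)² = (1×0.0705)² = 0.00497;  (1·δc/c)² = (1×0.0348)² = 0.00121;  (1·δΔT/ΔT)² = (1×0.0179)² = 0.000320
δQ/Q = √(0.00649) = 0.0806

8.06%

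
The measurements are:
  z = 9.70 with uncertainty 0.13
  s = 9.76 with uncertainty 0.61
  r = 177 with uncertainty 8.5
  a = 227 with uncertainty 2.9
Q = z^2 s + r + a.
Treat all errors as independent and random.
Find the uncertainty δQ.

Let p = z^2·s = 918. δp/p = √((2·δz/z)² + (1·δs/s)²) = √(0.000718 + 0.00391) = 0.0680, so δp = 62.5.
Q = p + r + a: δQ = √(δp² + δr² + δa²) = √(3900 + 72.2 + 8.41) = 63.1

63.1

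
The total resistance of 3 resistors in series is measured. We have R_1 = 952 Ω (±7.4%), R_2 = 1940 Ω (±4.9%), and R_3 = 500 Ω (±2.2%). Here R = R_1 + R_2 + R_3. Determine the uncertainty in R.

Sums and differences: (δR)² = Σ (cᵢ δxᵢ)².
  (δR_1)² = 4960;  (δR_2)² = 9040;  (δR_3)² = 121
δR = √(14100) = 119 Ω

119 Ω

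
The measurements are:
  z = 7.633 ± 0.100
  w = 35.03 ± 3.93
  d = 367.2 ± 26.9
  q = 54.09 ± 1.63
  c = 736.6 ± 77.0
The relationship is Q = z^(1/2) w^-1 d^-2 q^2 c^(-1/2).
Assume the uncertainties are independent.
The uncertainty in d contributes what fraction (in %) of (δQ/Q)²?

53.1%

(δQ/Q)² = (½·δz/z)² + (-1·δw/w)² + (-2·δd/d)² + (2·δq/q)² + (−½·δc/c)²
  z term: (0.5×0.0131)² = 4.29e-05
  w term: (-1×0.112)² = 0.0126
  d term: (-2×0.0733)² = 0.0215
  q term: (2×0.0301)² = 0.00363
  c term: (-0.5×0.105)² = 0.00273
Total = 0.0405. Share from d = 0.0215/0.0405 = 0.531.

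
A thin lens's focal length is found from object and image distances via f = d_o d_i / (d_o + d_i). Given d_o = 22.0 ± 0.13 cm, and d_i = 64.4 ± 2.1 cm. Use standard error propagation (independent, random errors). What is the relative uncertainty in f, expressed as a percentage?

∂f/∂d_o = (d_i/(d_o+d_i))² = 0.556;  ∂f/∂d_i = (d_o/(d_o+d_i))² = 0.0648
δf = √((∂f/∂d_o · δd_o)² + (∂f/∂d_i · δd_i)²) = √(0.00522 + 0.0185) = 0.154 cm
f = 16.4 cm, so δf/f = 0.154/16.4 = 0.00940.

0.940%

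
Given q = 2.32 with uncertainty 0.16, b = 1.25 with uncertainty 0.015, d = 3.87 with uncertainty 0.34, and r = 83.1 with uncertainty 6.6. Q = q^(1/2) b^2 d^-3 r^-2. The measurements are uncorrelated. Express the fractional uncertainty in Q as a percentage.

31.1%

Each factor contributes (exponent × relative error)² to (δQ/Q)²:
  (½·δq/q)² = (0.5×0.0690)² = 0.00119;  (2·δb/b)² = (2×0.0120)² = 0.000576;  (-3·δd/d)² = (-3×0.0879)² = 0.0695;  (-2·δr/r)² = (-2×0.0794)² = 0.0252
δQ/Q = √(0.0965) = 0.311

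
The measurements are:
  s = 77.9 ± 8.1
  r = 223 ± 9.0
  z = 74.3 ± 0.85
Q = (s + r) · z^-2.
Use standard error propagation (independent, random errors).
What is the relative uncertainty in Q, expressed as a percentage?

4.63%

Let u = s + r = 301. δu = √(δs² + δr²) = √(65.6 + 81.0) = 12.1, so δu/u = 0.0402.
Q is then a monomial in u, z:
δQ/Q = √((δu/u)² + (-2·δz/z)²) = √(0.00162 + 0.000524) = 0.0463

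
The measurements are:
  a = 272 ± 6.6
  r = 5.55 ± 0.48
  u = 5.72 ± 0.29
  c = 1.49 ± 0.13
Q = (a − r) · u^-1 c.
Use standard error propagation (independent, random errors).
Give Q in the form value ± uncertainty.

Let w = a − r = 266. δw = √(δa² + δr²) = √(43.6 + 0.230) = 6.62, so δw/w = 0.0248.
Q is then a monomial in w, u, c:
δQ/Q = √((δw/w)² + (-1·δu/u)² + (1·δc/c)²) = √(0.000617 + 0.00257 + 0.00761) = 0.104
Q = 69.4, so δQ = 0.104 × 69.4 = 7.21.

69.4 ± 7.21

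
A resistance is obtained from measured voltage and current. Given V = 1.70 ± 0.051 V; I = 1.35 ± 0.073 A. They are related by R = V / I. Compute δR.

0.0779 Ω

Each factor contributes (exponent × relative error)² to (δR/R)²:
  (1·δV/V)² = (1×0.0300)² = 0.000900;  (-1·δI/I)² = (-1×0.0541)² = 0.00292
δR/R = √(0.00382) = 0.0618
R = 1.26 Ω, so δR = 0.0618 × 1.26 = 0.0779 Ω.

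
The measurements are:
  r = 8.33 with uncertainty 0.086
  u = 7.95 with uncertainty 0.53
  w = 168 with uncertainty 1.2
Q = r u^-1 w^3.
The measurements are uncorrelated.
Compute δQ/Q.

Each factor contributes (exponent × relative error)² to (δQ/Q)²:
  (1·δr/r)² = (1×0.0103)² = 0.000107;  (-1·δu/u)² = (-1×0.0667)² = 0.00444;  (3·δw/w)² = (3×0.00714)² = 0.000459
δQ/Q = √(0.00501) = 0.0708

0.0708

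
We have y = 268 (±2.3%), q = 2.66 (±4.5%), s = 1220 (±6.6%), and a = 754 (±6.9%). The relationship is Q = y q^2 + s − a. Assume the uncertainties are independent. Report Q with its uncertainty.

2360 ± 201

Let p = y·q^2 = 1900. δp/p = √((1·δy/y)² + (2·δq/q)²) = √(0.000529 + 0.00810) = 0.0929, so δp = 176.
Q = p + s − a: δQ = √(δp² + δs² + δa²) = √(31000 + 6480 + 2710) = 201
Q = 2360.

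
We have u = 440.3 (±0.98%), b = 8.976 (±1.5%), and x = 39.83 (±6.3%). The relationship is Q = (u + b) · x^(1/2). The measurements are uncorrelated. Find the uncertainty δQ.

93.4

Let w = u + b = 449.3. δw = √(δu² + δb²) = √(18.6 + 0.0181) = 4.32, so δw/w = 0.00961.
Q is then a monomial in w, x:
δQ/Q = √((δw/w)² + (½·δx/x)²) = √(9.23e-05 + 0.000992) = 0.0329
Q = 2835, so δQ = 0.0329 × 2835 = 93.4.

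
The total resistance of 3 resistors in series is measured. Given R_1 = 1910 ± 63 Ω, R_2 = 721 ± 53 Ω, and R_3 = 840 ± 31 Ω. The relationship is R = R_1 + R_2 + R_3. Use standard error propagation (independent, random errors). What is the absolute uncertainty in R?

88.0 Ω

Each term contributes (cᵢ δxᵢ)² to (δR)²:
  (δR_1)² = 3970;  (δR_2)² = 2810;  (δR_3)² = 961
δR = √(7740) = 88.0 Ω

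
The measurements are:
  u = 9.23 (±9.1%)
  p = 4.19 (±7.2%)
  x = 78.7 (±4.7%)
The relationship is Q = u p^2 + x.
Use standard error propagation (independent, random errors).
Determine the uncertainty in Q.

27.8

Let w = u·p^2 = 162. δw/w = √((1·δu/u)² + (2·δp/p)²) = √(0.00828 + 0.0207) = 0.170, so δw = 27.6.
Q = w + x: δQ = √(δw² + δx²) = √(762 + 13.7) = 27.8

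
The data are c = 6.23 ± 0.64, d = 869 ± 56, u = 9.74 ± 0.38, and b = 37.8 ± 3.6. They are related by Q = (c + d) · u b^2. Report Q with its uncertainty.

(1.22 ± 0.249) × 10^7

Let w = c + d = 875. δw = √(δc² + δd²) = √(0.410 + 3140) = 56.0, so δw/w = 0.0640.
Q is then a monomial in w, u, b:
δQ/Q = √((δw/w)² + (1·δu/u)² + (2·δb/b)²) = √(0.00409 + 0.00152 + 0.0363) = 0.205
Q = 1.22e+07, so δQ = 0.205 × 1.22e+07 = 2.49e+06.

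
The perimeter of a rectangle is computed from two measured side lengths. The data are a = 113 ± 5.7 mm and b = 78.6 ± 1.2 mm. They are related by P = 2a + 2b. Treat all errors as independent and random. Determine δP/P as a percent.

3.04%

For a sum/difference, combine absolute errors in quadrature:
  (2·δa)² = 130;  (2·δb)² = 5.76
δP = √(136) = 11.6 mm
P = 383 mm, so δP/P = 11.6/383 = 0.0304.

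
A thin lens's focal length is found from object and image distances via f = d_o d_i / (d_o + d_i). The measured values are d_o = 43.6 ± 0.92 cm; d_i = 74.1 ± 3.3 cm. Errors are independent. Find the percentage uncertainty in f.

∂f/∂d_o = (d_i/(d_o+d_i))² = 0.396;  ∂f/∂d_i = (d_o/(d_o+d_i))² = 0.137
δf = √((∂f/∂d_o · δd_o)² + (∂f/∂d_i · δd_i)²) = √(0.133 + 0.205) = 0.581 cm
f = 27.4 cm, so δf/f = 0.581/27.4 = 0.0212.

2.12%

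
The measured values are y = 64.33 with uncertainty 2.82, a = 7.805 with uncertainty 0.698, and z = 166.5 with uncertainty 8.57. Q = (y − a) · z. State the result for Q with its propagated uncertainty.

9411 ± 685

Let u = y − a = 56.52. δu = √(δy² + δa²) = √(7.95 + 0.487) = 2.91, so δu/u = 0.0514.
Q is then a monomial in u, z:
δQ/Q = √((δu/u)² + (1·δz/z)²) = √(0.00264 + 0.00265) = 0.0727
Q = 9411, so δQ = 0.0727 × 9411 = 685.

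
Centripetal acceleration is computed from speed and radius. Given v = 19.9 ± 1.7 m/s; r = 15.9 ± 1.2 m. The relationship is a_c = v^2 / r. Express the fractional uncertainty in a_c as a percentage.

18.7%

a_c is a product of powers, so relative uncertainties combine in quadrature:
  (2·δv/v)² = (2×0.0854)² = 0.0292;  (-1·δr/r)² = (-1×0.0755)² = 0.00570
δa_c/a_c = √(0.0349) = 0.187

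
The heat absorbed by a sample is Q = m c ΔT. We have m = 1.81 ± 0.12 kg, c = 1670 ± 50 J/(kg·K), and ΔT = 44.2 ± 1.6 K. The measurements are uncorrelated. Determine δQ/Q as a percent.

8.13%

Since Q is a product/quotient, work with relative uncertainties:
  (1·δm/m)² = (1×0.0663)² = 0.00440;  (1·δc/c)² = (1×0.0299)² = 0.000896;  (1·δΔT/ΔT)² = (1×0.0362)² = 0.00131
δQ/Q = √(0.00660) = 0.0813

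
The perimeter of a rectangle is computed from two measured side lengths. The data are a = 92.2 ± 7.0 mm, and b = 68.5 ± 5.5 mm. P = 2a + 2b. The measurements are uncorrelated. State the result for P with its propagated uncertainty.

321 ± 17.8 mm

Sums and differences: (δP)² = Σ (cᵢ δxᵢ)².
  (2·δa)² = 196;  (2·δb)² = 121
δP = √(317) = 17.8 mm
P = 321 mm.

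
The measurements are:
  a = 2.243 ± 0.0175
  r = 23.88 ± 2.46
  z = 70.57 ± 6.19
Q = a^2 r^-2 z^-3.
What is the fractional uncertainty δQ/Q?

0.335

Each factor contributes (exponent × relative error)² to (δQ/Q)²:
  (2·δa/a)² = (2×0.00780)² = 0.000243;  (-2·δr/r)² = (-2×0.103)² = 0.0424;  (-3·δz/z)² = (-3×0.0877)² = 0.0692
δQ/Q = √(0.112) = 0.335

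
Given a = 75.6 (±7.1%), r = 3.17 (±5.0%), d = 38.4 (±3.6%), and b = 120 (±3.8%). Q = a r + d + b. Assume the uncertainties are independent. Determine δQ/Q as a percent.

5.36%

Let p = a·r = 240. δp/p = √((1·δa/a)² + (1·δr/r)²) = √(0.00504 + 0.00250) = 0.0868, so δp = 20.8.
Q = p + d + b: δQ = √(δp² + δd² + δb²) = √(433 + 1.91 + 20.8) = 21.3
Q = 398, so δQ/Q = 21.3/398 = 0.0536.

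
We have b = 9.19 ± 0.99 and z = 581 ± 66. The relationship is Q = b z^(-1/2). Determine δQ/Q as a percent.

12.2%

Q is a product of powers, so relative uncertainties combine in quadrature:
  (1·δb/b)² = (1×0.108)² = 0.0116;  (−½·δz/z)² = (-0.5×0.114)² = 0.00323
δQ/Q = √(0.0148) = 0.122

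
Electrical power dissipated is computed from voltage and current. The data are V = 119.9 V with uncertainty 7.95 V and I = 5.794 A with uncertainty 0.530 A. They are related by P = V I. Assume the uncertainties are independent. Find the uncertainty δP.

For a monomial P ∝ V, I, fractional errors add in quadrature:
  (1·δV/V)² = (1×0.0663)² = 0.00440;  (1·δI/I)² = (1×0.0915)² = 0.00837
δP/P = √(0.0128) = 0.113
P = 694.7 W, so δP = 0.113 × 694.7 = 78.5 W.

78.5 W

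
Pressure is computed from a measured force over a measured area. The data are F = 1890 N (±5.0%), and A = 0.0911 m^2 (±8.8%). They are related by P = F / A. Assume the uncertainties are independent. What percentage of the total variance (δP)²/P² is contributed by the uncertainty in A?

75.6%

(δP/P)² = (1·δF/F)² + (-1·δA/A)²
  F term: (1×0.0500)² = 0.00250
  A term: (-1×0.0880)² = 0.00774
Total = 0.0102. Share from A = 0.00774/0.0102 = 0.756.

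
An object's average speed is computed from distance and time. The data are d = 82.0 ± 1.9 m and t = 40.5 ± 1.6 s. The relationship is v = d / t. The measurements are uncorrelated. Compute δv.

Since v is a product/quotient, work with relative uncertainties:
  (1·δd/d)² = (1×0.0232)² = 0.000537;  (-1·δt/t)² = (-1×0.0395)² = 0.00156
δv/v = √(0.00210) = 0.0458
v = 2.02 m/s, so δv = 0.0458 × 2.02 = 0.0927 m/s.

0.0927 m/s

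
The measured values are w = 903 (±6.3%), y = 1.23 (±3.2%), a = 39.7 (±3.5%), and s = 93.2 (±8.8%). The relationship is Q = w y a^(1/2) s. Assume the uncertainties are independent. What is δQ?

Each factor contributes (exponent × relative error)² to (δQ/Q)²:
  (1·δw/w)² = (1×0.0630)² = 0.00397;  (1·δy/y)² = (1×0.0320)² = 0.00102;  (½·δa/a)² = (0.5×0.0350)² = 0.000306;  (1·δs/s)² = (1×0.0880)² = 0.00774
δQ/Q = √(0.0130) = 0.114
Q = 6.52e+05, so δQ = 0.114 × 6.52e+05 = 74500.

74500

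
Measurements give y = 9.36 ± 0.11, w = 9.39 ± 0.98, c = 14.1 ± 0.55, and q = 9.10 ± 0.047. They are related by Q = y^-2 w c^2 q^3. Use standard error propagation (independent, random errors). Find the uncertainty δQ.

2140

Relative error in a monomial: (δQ/Q)² = Σ (nᵢ · δxᵢ/xᵢ)².
  (-2·δy/y)² = (-2×0.0118)² = 0.000552;  (1·δw/w)² = (1×0.104)² = 0.0109;  (2·δc/c)² = (2×0.0390)² = 0.00609;  (3·δq/q)² = (3×0.00516)² = 0.000240
δQ/Q = √(0.0178) = 0.133
Q = 16100, so δQ = 0.133 × 16100 = 2140.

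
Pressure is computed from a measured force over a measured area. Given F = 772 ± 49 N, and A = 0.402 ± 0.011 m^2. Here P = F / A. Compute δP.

P is a product of powers, so relative uncertainties combine in quadrature:
  (1·δF/F)² = (1×0.0635)² = 0.00403;  (-1·δA/A)² = (-1×0.0274)² = 0.000749
δP/P = √(0.00478) = 0.0691
P = 1920 Pa, so δP = 0.0691 × 1920 = 133 Pa.

133 Pa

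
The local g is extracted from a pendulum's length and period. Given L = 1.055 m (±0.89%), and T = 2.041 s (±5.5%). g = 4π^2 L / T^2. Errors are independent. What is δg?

1.10 m/s^2

For a monomial g ∝ L, T^-2, fractional errors add in quadrature:
  (1·δL/L)² = (1×0.00890)² = 7.92e-05;  (-2·δT/T)² = (-2×0.0550)² = 0.0121
δg/g = √(0.0122) = 0.110
g = 9.998 m/s^2, so δg = 0.110 × 9.998 = 1.10 m/s^2.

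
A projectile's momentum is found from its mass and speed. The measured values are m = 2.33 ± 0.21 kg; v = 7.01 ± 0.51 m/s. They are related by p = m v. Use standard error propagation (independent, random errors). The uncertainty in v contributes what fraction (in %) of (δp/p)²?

(δp/p)² = (1·δm/m)² + (1·δv/v)²
  m term: (1×0.0901)² = 0.00812
  v term: (1×0.0728)² = 0.00529
Total = 0.0134. Share from v = 0.00529/0.0134 = 0.395.

39.5%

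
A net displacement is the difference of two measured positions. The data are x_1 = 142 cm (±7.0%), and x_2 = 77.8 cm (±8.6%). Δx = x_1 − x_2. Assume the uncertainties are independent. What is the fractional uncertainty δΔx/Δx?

0.187

Δx is a linear combination, so absolute uncertainties add in quadrature:
  (δx_1)² = 98.8;  (δx_2)² = 44.8
δΔx = √(144) = 12.0 cm
Δx = 64.2 cm, so δΔx/Δx = 12.0/64.2 = 0.187.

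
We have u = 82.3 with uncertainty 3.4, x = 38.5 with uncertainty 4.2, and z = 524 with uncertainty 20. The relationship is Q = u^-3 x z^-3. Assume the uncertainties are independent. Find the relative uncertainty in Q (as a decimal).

Products/powers → add relative errors in quadrature, weighted by exponent:
  (-3·δu/u)² = (-3×0.0413)² = 0.0154;  (1·δx/x)² = (1×0.109)² = 0.0119;  (-3·δz/z)² = (-3×0.0382)² = 0.0131
δQ/Q = √(0.0404) = 0.201

0.201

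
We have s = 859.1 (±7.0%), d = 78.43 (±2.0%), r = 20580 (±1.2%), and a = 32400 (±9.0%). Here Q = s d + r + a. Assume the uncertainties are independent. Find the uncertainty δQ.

5710

Let p = s·d = 67380. δp/p = √((1·δs/s)² + (1·δd/d)²) = √(0.00490 + 0.000400) = 0.0728, so δp = 4910.
Q = p + r + a: δQ = √(δp² + δr² + δa²) = √(2.41e+07 + 61000 + 8.5e+06) = 5710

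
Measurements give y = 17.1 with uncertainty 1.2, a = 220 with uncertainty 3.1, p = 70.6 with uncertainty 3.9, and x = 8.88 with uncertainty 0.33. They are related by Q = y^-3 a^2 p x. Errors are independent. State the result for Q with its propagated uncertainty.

6070 ± 1350

Relative error in a monomial: (δQ/Q)² = Σ (nᵢ · δxᵢ/xᵢ)².
  (-3·δy/y)² = (-3×0.0702)² = 0.0443;  (2·δa/a)² = (2×0.0141)² = 0.000794;  (1·δp/p)² = (1×0.0552)² = 0.00305;  (1·δx/x)² = (1×0.0372)² = 0.00138
δQ/Q = √(0.0495) = 0.223
Q = 6070, so δQ = 0.223 × 6070 = 1350.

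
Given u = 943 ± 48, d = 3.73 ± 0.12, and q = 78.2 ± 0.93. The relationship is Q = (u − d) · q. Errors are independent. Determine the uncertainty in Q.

3850

Let w = u − d = 939. δw = √(δu² + δd²) = √(2300 + 0.0144) = 48.0, so δw/w = 0.0511.
Q is then a monomial in w, q:
δQ/Q = √((δw/w)² + (1·δq/q)²) = √(0.00261 + 0.000141) = 0.0525
Q = 73500, so δQ = 0.0525 × 73500 = 3850.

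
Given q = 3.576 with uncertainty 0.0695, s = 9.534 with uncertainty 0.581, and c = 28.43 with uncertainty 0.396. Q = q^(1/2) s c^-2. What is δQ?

0.00151

For a monomial Q ∝ q^(1/2), s, c^-2, fractional errors add in quadrature:
  (½·δq/q)² = (0.5×0.0194)² = 9.44e-05;  (1·δs/s)² = (1×0.0609)² = 0.00371;  (-2·δc/c)² = (-2×0.0139)² = 0.000776
δQ/Q = √(0.00458) = 0.0677
Q = 0.02231, so δQ = 0.0677 × 0.02231 = 0.00151.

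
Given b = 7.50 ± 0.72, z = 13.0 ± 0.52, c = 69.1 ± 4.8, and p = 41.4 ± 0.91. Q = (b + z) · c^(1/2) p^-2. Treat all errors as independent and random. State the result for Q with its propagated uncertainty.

0.0994 ± 0.00704

Let u = b + z = 20.5. δu = √(δb² + δz²) = √(0.518 + 0.270) = 0.888, so δu/u = 0.0433.
Q is then a monomial in u, c, p:
δQ/Q = √((δu/u)² + (½·δc/c)² + (-2·δp/p)²) = √(0.00188 + 0.00121 + 0.00193) = 0.0708
Q = 0.0994, so δQ = 0.0708 × 0.0994 = 0.00704.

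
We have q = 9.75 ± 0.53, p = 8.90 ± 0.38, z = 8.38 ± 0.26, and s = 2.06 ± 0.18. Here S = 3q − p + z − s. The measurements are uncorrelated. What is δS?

1.67

S is a linear combination, so absolute uncertainties add in quadrature:
  (3·δq)² = 2.53;  (δp)² = 0.144;  (δz)² = 0.0676;  (δs)² = 0.0324
δS = √(2.77) = 1.67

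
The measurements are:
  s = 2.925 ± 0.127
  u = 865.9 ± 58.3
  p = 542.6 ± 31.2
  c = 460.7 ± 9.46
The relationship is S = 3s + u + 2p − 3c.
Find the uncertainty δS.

90.0

S is a linear combination, so absolute uncertainties add in quadrature:
  (3·δs)² = 0.145;  (δu)² = 3400;  (2·δp)² = 3890;  (3·δc)² = 805
δS = √(8100) = 90.0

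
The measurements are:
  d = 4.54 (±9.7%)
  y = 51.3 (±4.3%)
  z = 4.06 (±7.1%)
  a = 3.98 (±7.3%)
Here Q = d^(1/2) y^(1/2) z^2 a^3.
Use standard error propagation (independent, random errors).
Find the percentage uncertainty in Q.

26.6%

Each factor contributes (exponent × relative error)² to (δQ/Q)²:
  (½·δd/d)² = (0.5×0.0970)² = 0.00235;  (½·δy/y)² = (0.5×0.0430)² = 0.000462;  (2·δz/z)² = (2×0.0710)² = 0.0202;  (3·δa/a)² = (3×0.0730)² = 0.0480
δQ/Q = √(0.0709) = 0.266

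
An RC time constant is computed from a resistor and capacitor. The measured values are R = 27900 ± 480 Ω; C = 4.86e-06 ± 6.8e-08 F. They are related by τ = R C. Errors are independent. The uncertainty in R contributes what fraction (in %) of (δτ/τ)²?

(δτ/τ)² = (1·δR/R)² + (1·δC/C)²
  R term: (1×0.0172)² = 0.000296
  C term: (1×0.0140)² = 0.000196
Total = 0.000492. Share from R = 0.000296/0.000492 = 0.602.

60.2%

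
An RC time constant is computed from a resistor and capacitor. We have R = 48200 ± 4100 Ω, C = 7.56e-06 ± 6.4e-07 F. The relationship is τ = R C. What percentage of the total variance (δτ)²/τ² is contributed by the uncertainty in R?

50.2%

(δτ/τ)² = (1·δR/R)² + (1·δC/C)²
  R term: (1×0.0851)² = 0.00724
  C term: (1×0.0847)² = 0.00717
Total = 0.0144. Share from R = 0.00724/0.0144 = 0.502.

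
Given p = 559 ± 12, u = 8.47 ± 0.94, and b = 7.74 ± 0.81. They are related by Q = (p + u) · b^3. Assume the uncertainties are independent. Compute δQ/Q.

Let w = p + u = 567. δw = √(δp² + δu²) = √(144 + 0.884) = 12.0, so δw/w = 0.0212.
Q is then a monomial in w, b:
δQ/Q = √((δw/w)² + (3·δb/b)²) = √(0.000450 + 0.0986) = 0.315

0.315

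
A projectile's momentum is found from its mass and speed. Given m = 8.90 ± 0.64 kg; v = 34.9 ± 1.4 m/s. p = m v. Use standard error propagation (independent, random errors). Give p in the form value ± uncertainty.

311 ± 25.6 kg·m/s

Since p is a product/quotient, work with relative uncertainties:
  (1·δm/m)² = (1×0.0719)² = 0.00517;  (1·δv/v)² = (1×0.0401)² = 0.00161
δp/p = √(0.00678) = 0.0823
p = 311 kg·m/s, so δp = 0.0823 × 311 = 25.6 kg·m/s.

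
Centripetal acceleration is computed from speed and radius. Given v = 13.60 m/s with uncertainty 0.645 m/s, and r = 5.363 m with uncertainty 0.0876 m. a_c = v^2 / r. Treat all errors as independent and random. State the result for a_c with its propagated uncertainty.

Since a_c is a product/quotient, work with relative uncertainties:
  (2·δv/v)² = (2×0.0474)² = 0.00900;  (-1·δr/r)² = (-1×0.0163)² = 0.000267
δa_c/a_c = √(0.00926) = 0.0962
a_c = 34.49 m/s^2, so δa_c = 0.0962 × 34.49 = 3.32 m/s^2.

34.49 ± 3.32 m/s^2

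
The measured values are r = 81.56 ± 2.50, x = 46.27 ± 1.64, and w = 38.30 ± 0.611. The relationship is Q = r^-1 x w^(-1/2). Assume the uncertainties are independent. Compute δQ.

For a monomial Q ∝ r^-1, x, w^(-1/2), fractional errors add in quadrature:
  (-1·δr/r)² = (-1×0.0307)² = 0.000940;  (1·δx/x)² = (1×0.0354)² = 0.00126;  (−½·δw/w)² = (-0.5×0.0160)² = 6.36e-05
δQ/Q = √(0.00226) = 0.0475
Q = 0.09167, so δQ = 0.0475 × 0.09167 = 0.00436.

0.00436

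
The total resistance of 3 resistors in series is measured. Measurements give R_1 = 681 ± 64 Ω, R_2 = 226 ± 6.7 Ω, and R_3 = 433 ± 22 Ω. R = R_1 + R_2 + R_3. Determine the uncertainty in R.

68.0 Ω

For a sum/difference, combine absolute errors in quadrature:
  (δR_1)² = 4100;  (δR_2)² = 44.9;  (δR_3)² = 484
δR = √(4620) = 68.0 Ω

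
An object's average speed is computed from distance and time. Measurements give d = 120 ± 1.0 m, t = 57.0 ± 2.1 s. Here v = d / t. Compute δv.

For a monomial v ∝ d, t^-1, fractional errors add in quadrature:
  (1·δd/d)² = (1×0.00833)² = 6.94e-05;  (-1·δt/t)² = (-1×0.0368)² = 0.00136
δv/v = √(0.00143) = 0.0378
v = 2.11 m/s, so δv = 0.0378 × 2.11 = 0.0795 m/s.

0.0795 m/s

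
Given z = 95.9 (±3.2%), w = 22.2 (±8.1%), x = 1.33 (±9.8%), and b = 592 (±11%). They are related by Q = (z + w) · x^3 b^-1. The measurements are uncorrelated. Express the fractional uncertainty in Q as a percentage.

31.5%

Let u = z + w = 118. δu = √(δz² + δw²) = √(9.42 + 3.23) = 3.56, so δu/u = 0.0301.
Q is then a monomial in u, x, b:
δQ/Q = √((δu/u)² + (3·δx/x)² + (-1·δb/b)²) = √(0.000907 + 0.0864 + 0.0121) = 0.315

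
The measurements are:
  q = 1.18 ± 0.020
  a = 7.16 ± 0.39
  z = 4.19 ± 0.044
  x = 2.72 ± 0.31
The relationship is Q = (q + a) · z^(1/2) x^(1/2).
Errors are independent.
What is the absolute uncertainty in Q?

2.08

Let u = q + a = 8.34. δu = √(δq² + δa²) = √(0.000400 + 0.152) = 0.391, so δu/u = 0.0468.
Q is then a monomial in u, z, x:
δQ/Q = √((δu/u)² + (½·δz/z)² + (½·δx/x)²) = √(0.00219 + 2.76e-05 + 0.00325) = 0.0739
Q = 28.2, so δQ = 0.0739 × 28.2 = 2.08.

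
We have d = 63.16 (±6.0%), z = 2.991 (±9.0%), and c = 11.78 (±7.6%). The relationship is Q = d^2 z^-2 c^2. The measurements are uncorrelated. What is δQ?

Q is a product of powers, so relative uncertainties combine in quadrature:
  (2·δd/d)² = (2×0.0600)² = 0.0144;  (-2·δz/z)² = (-2×0.0900)² = 0.0324;  (2·δc/c)² = (2×0.0760)² = 0.0231
δQ/Q = √(0.0699) = 0.264
Q = 61880, so δQ = 0.264 × 61880 = 16400.

16400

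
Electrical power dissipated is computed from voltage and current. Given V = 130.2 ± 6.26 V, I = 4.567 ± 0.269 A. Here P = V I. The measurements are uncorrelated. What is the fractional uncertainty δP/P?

Each factor contributes (exponent × relative error)² to (δP/P)²:
  (1·δV/V)² = (1×0.0481)² = 0.00231;  (1·δI/I)² = (1×0.0589)² = 0.00347
δP/P = √(0.00578) = 0.0760

0.0760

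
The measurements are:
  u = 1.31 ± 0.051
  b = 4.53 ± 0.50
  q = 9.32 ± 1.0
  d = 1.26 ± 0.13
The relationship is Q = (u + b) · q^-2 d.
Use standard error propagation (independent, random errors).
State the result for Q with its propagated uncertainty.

0.0847 ± 0.0214

Let w = u + b = 5.84. δw = √(δu² + δb²) = √(0.00260 + 0.250) = 0.503, so δw/w = 0.0861.
Q is then a monomial in w, q, d:
δQ/Q = √((δw/w)² + (-2·δq/q)² + (1·δd/d)²) = √(0.00741 + 0.0460 + 0.0106) = 0.253
Q = 0.0847, so δQ = 0.253 × 0.0847 = 0.0214.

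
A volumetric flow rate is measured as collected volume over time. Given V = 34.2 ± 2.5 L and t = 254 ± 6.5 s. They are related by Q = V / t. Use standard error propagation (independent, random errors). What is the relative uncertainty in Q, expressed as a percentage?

7.74%

Products/powers → add relative errors in quadrature, weighted by exponent:
  (1·δV/V)² = (1×0.0731)² = 0.00534;  (-1·δt/t)² = (-1×0.0256)² = 0.000655
δQ/Q = √(0.00600) = 0.0774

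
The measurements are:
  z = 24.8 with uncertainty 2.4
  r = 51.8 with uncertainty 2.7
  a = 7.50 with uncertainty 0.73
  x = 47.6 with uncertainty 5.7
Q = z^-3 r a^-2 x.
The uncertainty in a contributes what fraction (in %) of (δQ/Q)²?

27.2%

(δQ/Q)² = (-3·δz/z)² + (1·δr/r)² + (-2·δa/a)² + (1·δx/x)²
  z term: (-3×0.0968)² = 0.0843
  r term: (1×0.0521)² = 0.00272
  a term: (-2×0.0973)² = 0.0379
  x term: (1×0.120)² = 0.0143
Total = 0.139. Share from a = 0.0379/0.139 = 0.272.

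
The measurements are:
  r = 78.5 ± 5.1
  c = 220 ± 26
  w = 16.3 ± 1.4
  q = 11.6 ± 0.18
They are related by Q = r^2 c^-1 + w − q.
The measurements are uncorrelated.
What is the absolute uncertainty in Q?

Let p = r^2·c^-1 = 28.0. δp/p = √((2·δr/r)² + (-1·δc/c)²) = √(0.0169 + 0.0140) = 0.176, so δp = 4.92.
Q = p + w − q: δQ = √(δp² + δw² + δq²) = √(24.2 + 1.96 + 0.0324) = 5.12

5.12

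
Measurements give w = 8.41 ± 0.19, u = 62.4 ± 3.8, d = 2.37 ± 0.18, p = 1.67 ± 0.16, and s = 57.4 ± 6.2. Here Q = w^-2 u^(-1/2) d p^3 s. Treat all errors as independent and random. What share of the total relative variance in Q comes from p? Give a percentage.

(δQ/Q)² = (-2·δw/w)² + (−½·δu/u)² + (1·δd/d)² + (3·δp/p)² + (1·δs/s)²
  w term: (-2×0.0226)² = 0.00204
  u term: (-0.5×0.0609)² = 0.000927
  d term: (1×0.0759)² = 0.00577
  p term: (3×0.0958)² = 0.0826
  s term: (1×0.108)² = 0.0117
Total = 0.103. Share from p = 0.0826/0.103 = 0.802.

80.2%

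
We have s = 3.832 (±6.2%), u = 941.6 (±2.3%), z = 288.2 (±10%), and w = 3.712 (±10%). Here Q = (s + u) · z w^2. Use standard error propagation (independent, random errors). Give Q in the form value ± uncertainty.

Let h = s + u = 945.4. δh = √(δs² + δu²) = √(0.0564 + 469) = 21.7, so δh/h = 0.0229.
Q is then a monomial in h, z, w:
δQ/Q = √((δh/h)² + (1·δz/z)² + (2·δw/w)²) = √(0.000525 + 0.0100 + 0.0400) = 0.225
Q = 3.754e+06, so δQ = 0.225 × 3.754e+06 = 8.44e+05.

(3.754 ± 0.844) × 10^6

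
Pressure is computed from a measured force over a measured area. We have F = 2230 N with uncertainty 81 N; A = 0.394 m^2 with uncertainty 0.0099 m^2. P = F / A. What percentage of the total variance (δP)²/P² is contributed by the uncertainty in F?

67.6%

(δP/P)² = (1·δF/F)² + (-1·δA/A)²
  F term: (1×0.0363)² = 0.00132
  A term: (-1×0.0251)² = 0.000631
Total = 0.00195. Share from F = 0.00132/0.00195 = 0.676.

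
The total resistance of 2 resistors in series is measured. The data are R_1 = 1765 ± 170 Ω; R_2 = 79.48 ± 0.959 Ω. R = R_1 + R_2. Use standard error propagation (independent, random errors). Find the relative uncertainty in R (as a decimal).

For a sum/difference, combine absolute errors in quadrature:
  (δR_1)² = 28900;  (δR_2)² = 0.920
δR = √(28900) = 170 Ω
R = 1844 Ω, so δR/R = 170/1844 = 0.0922.

0.0922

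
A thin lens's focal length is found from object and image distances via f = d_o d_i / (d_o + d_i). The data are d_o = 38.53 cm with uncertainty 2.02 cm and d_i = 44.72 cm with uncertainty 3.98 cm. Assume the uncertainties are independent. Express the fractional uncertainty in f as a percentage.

∂f/∂d_o = (d_i/(d_o+d_i))² = 0.289;  ∂f/∂d_i = (d_o/(d_o+d_i))² = 0.214
δf = √((∂f/∂d_o · δd_o)² + (∂f/∂d_i · δd_i)²) = √(0.340 + 0.727) = 1.03 cm
f = 20.70 cm, so δf/f = 1.03/20.70 = 0.0499.

4.99%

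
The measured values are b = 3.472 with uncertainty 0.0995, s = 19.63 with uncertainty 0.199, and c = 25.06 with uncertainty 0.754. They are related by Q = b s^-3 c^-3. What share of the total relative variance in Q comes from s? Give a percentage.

(δQ/Q)² = (1·δb/b)² + (-3·δs/s)² + (-3·δc/c)²
  b term: (1×0.0287)² = 0.000821
  s term: (-3×0.0101)² = 0.000925
  c term: (-3×0.0301)² = 0.00815
Total = 0.00989. Share from s = 0.000925/0.00989 = 0.0935.

9.35%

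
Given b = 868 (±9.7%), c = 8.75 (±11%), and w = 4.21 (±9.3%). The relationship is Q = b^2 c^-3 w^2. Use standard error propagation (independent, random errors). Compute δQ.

Since Q is a product/quotient, work with relative uncertainties:
  (2·δb/b)² = (2×0.0970)² = 0.0376;  (-3·δc/c)² = (-3×0.110)² = 0.109;  (2·δw/w)² = (2×0.0930)² = 0.0346
δQ/Q = √(0.181) = 0.426
Q = 19900, so δQ = 0.426 × 19900 = 8480.

8480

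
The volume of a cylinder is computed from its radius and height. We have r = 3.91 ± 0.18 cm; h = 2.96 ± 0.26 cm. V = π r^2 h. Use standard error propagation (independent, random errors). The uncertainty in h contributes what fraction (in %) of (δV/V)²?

(δV/V)² = (2·δr/r)² + (1·δh/h)²
  r term: (2×0.0460)² = 0.00848
  h term: (1×0.0878)² = 0.00772
Total = 0.0162. Share from h = 0.00772/0.0162 = 0.476.

47.6%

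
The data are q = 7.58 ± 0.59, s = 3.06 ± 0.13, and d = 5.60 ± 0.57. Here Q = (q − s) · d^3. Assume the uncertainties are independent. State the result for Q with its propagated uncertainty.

Let u = q − s = 4.52. δu = √(δq² + δs²) = √(0.348 + 0.0169) = 0.604, so δu/u = 0.134.
Q is then a monomial in u, d:
δQ/Q = √((δu/u)² + (3·δd/d)²) = √(0.0179 + 0.0932) = 0.333
Q = 794, so δQ = 0.333 × 794 = 265.

794 ± 265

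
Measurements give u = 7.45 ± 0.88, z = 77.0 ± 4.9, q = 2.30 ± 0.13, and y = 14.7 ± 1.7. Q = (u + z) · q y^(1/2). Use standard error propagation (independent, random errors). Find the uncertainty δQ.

74.5

Let w = u + z = 84.5. δw = √(δu² + δz²) = √(0.774 + 24.0) = 4.98, so δw/w = 0.0590.
Q is then a monomial in w, q, y:
δQ/Q = √((δw/w)² + (1·δq/q)² + (½·δy/y)²) = √(0.00348 + 0.00319 + 0.00334) = 0.100
Q = 745, so δQ = 0.100 × 745 = 74.5.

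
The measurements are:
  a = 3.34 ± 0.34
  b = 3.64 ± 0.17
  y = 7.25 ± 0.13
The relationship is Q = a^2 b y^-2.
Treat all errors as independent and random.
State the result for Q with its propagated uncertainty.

Q is a product of powers, so relative uncertainties combine in quadrature:
  (2·δa/a)² = (2×0.102)² = 0.0415;  (1·δb/b)² = (1×0.0467)² = 0.00218;  (-2·δy/y)² = (-2×0.0179)² = 0.00129
δQ/Q = √(0.0449) = 0.212
Q = 0.773, so δQ = 0.212 × 0.773 = 0.164.

0.773 ± 0.164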